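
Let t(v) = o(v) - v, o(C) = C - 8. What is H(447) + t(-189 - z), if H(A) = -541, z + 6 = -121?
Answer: -549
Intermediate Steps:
z = -127 (z = -6 - 121 = -127)
o(C) = -8 + C
t(v) = -8 (t(v) = (-8 + v) - v = -8)
H(447) + t(-189 - z) = -541 - 8 = -549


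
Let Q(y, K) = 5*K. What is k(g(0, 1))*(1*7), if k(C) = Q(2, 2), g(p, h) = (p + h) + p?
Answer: 70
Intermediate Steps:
g(p, h) = h + 2*p (g(p, h) = (h + p) + p = h + 2*p)
k(C) = 10 (k(C) = 5*2 = 10)
k(g(0, 1))*(1*7) = 10*(1*7) = 10*7 = 70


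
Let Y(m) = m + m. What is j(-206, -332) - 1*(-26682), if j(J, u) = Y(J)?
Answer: 26270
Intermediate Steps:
Y(m) = 2*m
j(J, u) = 2*J
j(-206, -332) - 1*(-26682) = 2*(-206) - 1*(-26682) = -412 + 26682 = 26270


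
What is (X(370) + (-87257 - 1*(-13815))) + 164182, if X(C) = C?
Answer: 91110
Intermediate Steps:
(X(370) + (-87257 - 1*(-13815))) + 164182 = (370 + (-87257 - 1*(-13815))) + 164182 = (370 + (-87257 + 13815)) + 164182 = (370 - 73442) + 164182 = -73072 + 164182 = 91110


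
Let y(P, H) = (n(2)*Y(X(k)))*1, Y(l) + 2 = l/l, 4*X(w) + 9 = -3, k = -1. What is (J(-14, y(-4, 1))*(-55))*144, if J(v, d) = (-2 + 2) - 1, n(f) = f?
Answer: 7920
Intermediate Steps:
X(w) = -3 (X(w) = -9/4 + (¼)*(-3) = -9/4 - ¾ = -3)
Y(l) = -1 (Y(l) = -2 + l/l = -2 + 1 = -1)
y(P, H) = -2 (y(P, H) = (2*(-1))*1 = -2*1 = -2)
J(v, d) = -1 (J(v, d) = 0 - 1 = -1)
(J(-14, y(-4, 1))*(-55))*144 = -1*(-55)*144 = 55*144 = 7920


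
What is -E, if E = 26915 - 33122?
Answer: 6207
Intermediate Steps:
E = -6207
-E = -1*(-6207) = 6207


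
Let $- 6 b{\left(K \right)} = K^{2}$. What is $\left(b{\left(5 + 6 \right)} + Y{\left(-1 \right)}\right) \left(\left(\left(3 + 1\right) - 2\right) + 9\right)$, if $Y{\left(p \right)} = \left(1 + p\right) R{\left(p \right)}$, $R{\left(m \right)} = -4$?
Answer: $- \frac{1331}{6} \approx -221.83$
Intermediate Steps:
$b{\left(K \right)} = - \frac{K^{2}}{6}$
$Y{\left(p \right)} = -4 - 4 p$ ($Y{\left(p \right)} = \left(1 + p\right) \left(-4\right) = -4 - 4 p$)
$\left(b{\left(5 + 6 \right)} + Y{\left(-1 \right)}\right) \left(\left(\left(3 + 1\right) - 2\right) + 9\right) = \left(- \frac{\left(5 + 6\right)^{2}}{6} - 0\right) \left(\left(\left(3 + 1\right) - 2\right) + 9\right) = \left(- \frac{11^{2}}{6} + \left(-4 + 4\right)\right) \left(\left(4 - 2\right) + 9\right) = \left(\left(- \frac{1}{6}\right) 121 + 0\right) \left(2 + 9\right) = \left(- \frac{121}{6} + 0\right) 11 = \left(- \frac{121}{6}\right) 11 = - \frac{1331}{6}$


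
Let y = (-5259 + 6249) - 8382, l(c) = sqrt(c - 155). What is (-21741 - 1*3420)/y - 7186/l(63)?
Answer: 8387/2464 + 3593*I*sqrt(23)/23 ≈ 3.4038 + 749.19*I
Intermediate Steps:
l(c) = sqrt(-155 + c)
y = -7392 (y = 990 - 8382 = -7392)
(-21741 - 1*3420)/y - 7186/l(63) = (-21741 - 1*3420)/(-7392) - 7186/sqrt(-155 + 63) = (-21741 - 3420)*(-1/7392) - 7186*(-I*sqrt(23)/46) = -25161*(-1/7392) - 7186*(-I*sqrt(23)/46) = 8387/2464 - (-3593)*I*sqrt(23)/23 = 8387/2464 + 3593*I*sqrt(23)/23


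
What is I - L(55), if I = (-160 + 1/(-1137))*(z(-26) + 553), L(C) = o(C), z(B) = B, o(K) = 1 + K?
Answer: -95936039/1137 ≈ -84377.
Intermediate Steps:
L(C) = 1 + C
I = -95872367/1137 (I = (-160 + 1/(-1137))*(-26 + 553) = (-160 - 1/1137)*527 = -181921/1137*527 = -95872367/1137 ≈ -84321.)
I - L(55) = -95872367/1137 - (1 + 55) = -95872367/1137 - 1*56 = -95872367/1137 - 56 = -95936039/1137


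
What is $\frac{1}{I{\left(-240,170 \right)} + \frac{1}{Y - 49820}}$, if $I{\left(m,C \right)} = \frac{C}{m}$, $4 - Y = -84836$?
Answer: $- \frac{210120}{148829} \approx -1.4118$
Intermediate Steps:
$Y = 84840$ ($Y = 4 - -84836 = 4 + 84836 = 84840$)
$\frac{1}{I{\left(-240,170 \right)} + \frac{1}{Y - 49820}} = \frac{1}{\frac{170}{-240} + \frac{1}{84840 - 49820}} = \frac{1}{170 \left(- \frac{1}{240}\right) + \frac{1}{35020}} = \frac{1}{- \frac{17}{24} + \frac{1}{35020}} = \frac{1}{- \frac{148829}{210120}} = - \frac{210120}{148829}$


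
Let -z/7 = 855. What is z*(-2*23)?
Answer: 275310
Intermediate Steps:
z = -5985 (z = -7*855 = -5985)
z*(-2*23) = -(-11970)*23 = -5985*(-46) = 275310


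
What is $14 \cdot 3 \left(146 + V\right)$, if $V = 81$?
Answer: $9534$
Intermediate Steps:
$14 \cdot 3 \left(146 + V\right) = 14 \cdot 3 \left(146 + 81\right) = 42 \cdot 227 = 9534$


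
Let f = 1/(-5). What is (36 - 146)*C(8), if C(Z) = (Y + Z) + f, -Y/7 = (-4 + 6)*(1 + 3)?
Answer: 5302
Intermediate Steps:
Y = -56 (Y = -7*(-4 + 6)*(1 + 3) = -14*4 = -7*8 = -56)
f = -1/5 ≈ -0.20000
C(Z) = -281/5 + Z (C(Z) = (-56 + Z) - 1/5 = -281/5 + Z)
(36 - 146)*C(8) = (36 - 146)*(-281/5 + 8) = -110*(-241/5) = 5302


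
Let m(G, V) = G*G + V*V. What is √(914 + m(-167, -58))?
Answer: √32167 ≈ 179.35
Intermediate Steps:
m(G, V) = G² + V²
√(914 + m(-167, -58)) = √(914 + ((-167)² + (-58)²)) = √(914 + (27889 + 3364)) = √(914 + 31253) = √32167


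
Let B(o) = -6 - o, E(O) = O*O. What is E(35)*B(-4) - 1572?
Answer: -4022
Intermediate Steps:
E(O) = O**2
E(35)*B(-4) - 1572 = 35**2*(-6 - 1*(-4)) - 1572 = 1225*(-6 + 4) - 1572 = 1225*(-2) - 1572 = -2450 - 1572 = -4022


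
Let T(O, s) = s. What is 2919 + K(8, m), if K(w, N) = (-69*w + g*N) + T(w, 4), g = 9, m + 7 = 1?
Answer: 2317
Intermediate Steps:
m = -6 (m = -7 + 1 = -6)
K(w, N) = 4 - 69*w + 9*N (K(w, N) = (-69*w + 9*N) + 4 = 4 - 69*w + 9*N)
2919 + K(8, m) = 2919 + (4 - 69*8 + 9*(-6)) = 2919 + (4 - 552 - 54) = 2919 - 602 = 2317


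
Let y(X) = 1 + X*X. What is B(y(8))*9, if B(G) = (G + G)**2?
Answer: 152100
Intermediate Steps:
y(X) = 1 + X**2
B(G) = 4*G**2 (B(G) = (2*G)**2 = 4*G**2)
B(y(8))*9 = (4*(1 + 8**2)**2)*9 = (4*(1 + 64)**2)*9 = (4*65**2)*9 = (4*4225)*9 = 16900*9 = 152100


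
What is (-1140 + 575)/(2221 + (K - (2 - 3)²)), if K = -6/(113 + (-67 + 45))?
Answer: -51415/202014 ≈ -0.25451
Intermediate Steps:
K = -6/91 (K = -6/(113 - 22) = -6/91 ≈ -0.065934)
(-1140 + 575)/(2221 + (K - (2 - 3)²)) = (-1140 + 575)/(2221 + (-6/91 - (2 - 3)²)) = -565/(2221 + (-6/91 - 1*(-1)²)) = -565/(2221 + (-6/91 - 1*1)) = -565/(2221 + (-6/91 - 1)) = -565/(2221 - 97/91) = -565/202014/91 = -565*91/202014 = -51415/202014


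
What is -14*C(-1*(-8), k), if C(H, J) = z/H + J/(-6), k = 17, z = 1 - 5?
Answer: 140/3 ≈ 46.667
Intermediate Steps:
z = -4
C(H, J) = -4/H - J/6 (C(H, J) = -4/H + J/(-6) = -4/H + J*(-1/6) = -4/H - J/6)
-14*C(-1*(-8), k) = -14*(-4/((-1*(-8))) - 1/6*17) = -14*(-4/8 - 17/6) = -14*(-4*1/8 - 17/6) = -14*(-1/2 - 17/6) = -14*(-10/3) = 140/3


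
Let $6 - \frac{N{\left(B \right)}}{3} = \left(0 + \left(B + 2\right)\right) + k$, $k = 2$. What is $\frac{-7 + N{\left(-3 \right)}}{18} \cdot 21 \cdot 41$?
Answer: $\frac{1148}{3} \approx 382.67$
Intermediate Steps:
$N{\left(B \right)} = 6 - 3 B$ ($N{\left(B \right)} = 18 - 3 \left(\left(0 + \left(B + 2\right)\right) + 2\right) = 18 - 3 \left(\left(0 + \left(2 + B\right)\right) + 2\right) = 18 - 3 \left(\left(2 + B\right) + 2\right) = 18 - 3 \left(4 + B\right) = 18 - \left(12 + 3 B\right) = 6 - 3 B$)
$\frac{-7 + N{\left(-3 \right)}}{18} \cdot 21 \cdot 41 = \frac{-7 + \left(6 - -9\right)}{18} \cdot 21 \cdot 41 = \left(-7 + \left(6 + 9\right)\right) \frac{1}{18} \cdot 21 \cdot 41 = \left(-7 + 15\right) \frac{1}{18} \cdot 21 \cdot 41 = 8 \cdot \frac{1}{18} \cdot 21 \cdot 41 = \frac{4}{9} \cdot 21 \cdot 41 = \frac{28}{3} \cdot 41 = \frac{1148}{3}$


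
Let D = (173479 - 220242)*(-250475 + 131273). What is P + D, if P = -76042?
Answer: 5574167084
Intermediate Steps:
D = 5574243126 (D = -46763*(-119202) = 5574243126)
P + D = -76042 + 5574243126 = 5574167084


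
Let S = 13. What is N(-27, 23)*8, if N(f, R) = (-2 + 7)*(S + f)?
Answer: -560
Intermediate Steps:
N(f, R) = 65 + 5*f (N(f, R) = (-2 + 7)*(13 + f) = 5*(13 + f) = 65 + 5*f)
N(-27, 23)*8 = (65 + 5*(-27))*8 = (65 - 135)*8 = -70*8 = -560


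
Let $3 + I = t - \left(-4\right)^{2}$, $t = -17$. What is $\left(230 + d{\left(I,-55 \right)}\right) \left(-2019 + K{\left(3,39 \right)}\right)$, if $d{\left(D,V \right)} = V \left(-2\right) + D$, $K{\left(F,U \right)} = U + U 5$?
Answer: $-542640$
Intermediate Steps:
$K{\left(F,U \right)} = 6 U$ ($K{\left(F,U \right)} = U + 5 U = 6 U$)
$I = -36$ ($I = -3 - 33 = -36$)
$d{\left(D,V \right)} = D - 2 V$ ($d{\left(D,V \right)} = - 2 V + D = D - 2 V$)
$\left(230 + d{\left(I,-55 \right)}\right) \left(-2019 + K{\left(3,39 \right)}\right) = \left(230 - -74\right) \left(-2019 + 6 \cdot 39\right) = \left(230 + \left(-36 + 110\right)\right) \left(-2019 + 234\right) = \left(230 + 74\right) \left(-1785\right) = 304 \left(-1785\right) = -542640$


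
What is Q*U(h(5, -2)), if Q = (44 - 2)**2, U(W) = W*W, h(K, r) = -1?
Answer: 1764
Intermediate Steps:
U(W) = W**2
Q = 1764 (Q = 42**2 = 1764)
Q*U(h(5, -2)) = 1764*(-1)**2 = 1764*1 = 1764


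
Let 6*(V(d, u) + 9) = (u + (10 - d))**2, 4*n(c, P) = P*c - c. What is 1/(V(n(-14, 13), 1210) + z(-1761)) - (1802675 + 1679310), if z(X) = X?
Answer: -2754291918817/791012 ≈ -3.4820e+6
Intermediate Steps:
n(c, P) = -c/4 + P*c/4 (n(c, P) = (P*c - c)/4 = (-c + P*c)/4 = -c/4 + P*c/4)
V(d, u) = -9 + (10 + u - d)**2/6 (V(d, u) = -9 + (u + (10 - d))**2/6 = -9 + (10 + u - d)**2/6)
1/(V(n(-14, 13), 1210) + z(-1761)) - (1802675 + 1679310) = 1/((-9 + (10 + 1210 - (-14)*(-1 + 13)/4)**2/6) - 1761) - (1802675 + 1679310) = 1/((-9 + (10 + 1210 - (-14)*12/4)**2/6) - 1761) - 1*3481985 = 1/((-9 + (10 + 1210 - 1*(-42))**2/6) - 1761) - 3481985 = 1/((-9 + (10 + 1210 + 42)**2/6) - 1761) - 3481985 = 1/((-9 + (1/6)*1262**2) - 1761) - 3481985 = 1/((-9 + (1/6)*1592644) - 1761) - 3481985 = 1/((-9 + 796322/3) - 1761) - 3481985 = 1/(796295/3 - 1761) - 3481985 = 1/(791012/3) - 3481985 = 3/791012 - 3481985 = -2754291918817/791012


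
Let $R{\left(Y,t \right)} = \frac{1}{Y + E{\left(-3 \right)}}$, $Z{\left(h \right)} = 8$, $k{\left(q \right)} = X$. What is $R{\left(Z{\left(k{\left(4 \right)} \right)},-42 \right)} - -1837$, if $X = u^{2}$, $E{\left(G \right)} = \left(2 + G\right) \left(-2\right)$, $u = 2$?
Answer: $\frac{18371}{10} \approx 1837.1$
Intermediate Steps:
$E{\left(G \right)} = -4 - 2 G$
$X = 4$ ($X = 2^{2} = 4$)
$k{\left(q \right)} = 4$
$R{\left(Y,t \right)} = \frac{1}{2 + Y}$ ($R{\left(Y,t \right)} = \frac{1}{Y - -2} = \frac{1}{Y + \left(-4 + 6\right)} = \frac{1}{Y + 2} = \frac{1}{2 + Y}$)
$R{\left(Z{\left(k{\left(4 \right)} \right)},-42 \right)} - -1837 = \frac{1}{2 + 8} - -1837 = \frac{1}{10} + 1837 = \frac{18371}{10}$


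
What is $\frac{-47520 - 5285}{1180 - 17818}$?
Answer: $\frac{895}{282} \approx 3.1738$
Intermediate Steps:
$\frac{-47520 - 5285}{1180 - 17818} = - \frac{52805}{-16638} = \left(-52805\right) \left(- \frac{1}{16638}\right) = \frac{895}{282}$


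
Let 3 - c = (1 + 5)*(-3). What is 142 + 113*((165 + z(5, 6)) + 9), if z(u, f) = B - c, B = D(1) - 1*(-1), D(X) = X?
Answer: 17657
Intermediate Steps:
c = 21 (c = 3 - (1 + 5)*(-3) = 3 - 6*(-3) = 3 - 1*(-18) = 3 + 18 = 21)
B = 2 (B = 1 - 1*(-1) = 1 + 1 = 2)
z(u, f) = -19 (z(u, f) = 2 - 1*21 = 2 - 21 = -19)
142 + 113*((165 + z(5, 6)) + 9) = 142 + 113*((165 - 19) + 9) = 142 + 113*(146 + 9) = 142 + 113*155 = 142 + 17515 = 17657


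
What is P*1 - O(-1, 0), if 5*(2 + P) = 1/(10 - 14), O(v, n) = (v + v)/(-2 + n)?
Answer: -61/20 ≈ -3.0500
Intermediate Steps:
O(v, n) = 2*v/(-2 + n) (O(v, n) = (2*v)/(-2 + n) = 2*v/(-2 + n))
P = -41/20 (P = -2 + 1/(5*(10 - 14)) = -2 + (⅕)/(-4) = -2 + (⅕)*(-¼) = -2 - 1/20 = -41/20 ≈ -2.0500)
P*1 - O(-1, 0) = -41/20*1 - 2*(-1)/(-2 + 0) = -41/20 - 2*(-1)/(-2) = -41/20 - 2*(-1)*(-1)/2 = -41/20 - 1*1 = -41/20 - 1 = -61/20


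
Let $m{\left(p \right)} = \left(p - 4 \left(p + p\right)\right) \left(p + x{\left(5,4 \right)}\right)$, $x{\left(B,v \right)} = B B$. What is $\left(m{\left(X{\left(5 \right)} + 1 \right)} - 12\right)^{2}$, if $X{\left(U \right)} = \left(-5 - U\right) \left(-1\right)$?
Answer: $7750656$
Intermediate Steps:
$X{\left(U \right)} = 5 + U$
$x{\left(B,v \right)} = B^{2}$
$m{\left(p \right)} = - 7 p \left(25 + p\right)$ ($m{\left(p \right)} = \left(p - 4 \left(p + p\right)\right) \left(p + 5^{2}\right) = \left(p - 4 \cdot 2 p\right) \left(p + 25\right) = \left(p - 8 p\right) \left(25 + p\right) = - 7 p \left(25 + p\right)$)
$\left(m{\left(X{\left(5 \right)} + 1 \right)} - 12\right)^{2} = \left(- 7 \left(\left(5 + 5\right) + 1\right) \left(25 + \left(\left(5 + 5\right) + 1\right)\right) - 12\right)^{2} = \left(- 7 \left(10 + 1\right) \left(25 + \left(10 + 1\right)\right) - 12\right)^{2} = \left(\left(-7\right) 11 \left(25 + 11\right) - 12\right)^{2} = \left(\left(-7\right) 11 \cdot 36 - 12\right)^{2} = \left(-2772 - 12\right)^{2} = \left(-2784\right)^{2} = 7750656$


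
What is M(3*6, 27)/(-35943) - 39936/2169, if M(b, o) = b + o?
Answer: -159501917/8662263 ≈ -18.413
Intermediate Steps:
M(3*6, 27)/(-35943) - 39936/2169 = (3*6 + 27)/(-35943) - 39936/2169 = (18 + 27)*(-1/35943) - 39936*1/2169 = 45*(-1/35943) - 13312/723 = -15/11981 - 13312/723 = -159501917/8662263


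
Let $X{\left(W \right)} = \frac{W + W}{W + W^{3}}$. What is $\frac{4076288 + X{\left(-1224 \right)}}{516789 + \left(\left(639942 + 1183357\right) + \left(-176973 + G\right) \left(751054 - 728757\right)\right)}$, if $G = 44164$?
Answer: $- \frac{6107000926978}{4432959198816745} \approx -0.0013776$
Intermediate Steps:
$X{\left(W \right)} = \frac{2 W}{W + W^{3}}$
$\frac{4076288 + X{\left(-1224 \right)}}{516789 + \left(\left(639942 + 1183357\right) + \left(-176973 + G\right) \left(751054 - 728757\right)\right)} = \frac{4076288 + \frac{2}{1 + \left(-1224\right)^{2}}}{516789 + \left(\left(639942 + 1183357\right) + \left(-176973 + 44164\right) \left(751054 - 728757\right)\right)} = \frac{4076288 + \frac{2}{1 + 1498176}}{516789 + \left(1823299 - 2961242273\right)} = \frac{4076288 + \frac{2}{1498177}}{516789 + \left(1823299 - 2961242273\right)} = \frac{4076288 + 2 \cdot \frac{1}{1498177}}{516789 - 2959418974} = \frac{4076288 + \frac{2}{1498177}}{-2958902185} = \frac{6107000926978}{1498177} \left(- \frac{1}{2958902185}\right) = - \frac{6107000926978}{4432959198816745}$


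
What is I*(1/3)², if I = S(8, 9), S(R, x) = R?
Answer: 8/9 ≈ 0.88889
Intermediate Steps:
I = 8
I*(1/3)² = 8*(1/3)² = 8*(1*(⅓))² = 8*(⅓)² = 8*(⅑) = 8/9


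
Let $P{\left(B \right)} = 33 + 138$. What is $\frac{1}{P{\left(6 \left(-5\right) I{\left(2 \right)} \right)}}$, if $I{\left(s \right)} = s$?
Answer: $\frac{1}{171} \approx 0.005848$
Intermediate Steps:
$P{\left(B \right)} = 171$
$\frac{1}{P{\left(6 \left(-5\right) I{\left(2 \right)} \right)}} = \frac{1}{171}$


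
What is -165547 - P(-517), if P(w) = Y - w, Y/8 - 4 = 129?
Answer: -167128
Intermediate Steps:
Y = 1064 (Y = 32 + 8*129 = 32 + 1032 = 1064)
P(w) = 1064 - w
-165547 - P(-517) = -165547 - (1064 - 1*(-517)) = -165547 - (1064 + 517) = -165547 - 1*1581 = -165547 - 1581 = -167128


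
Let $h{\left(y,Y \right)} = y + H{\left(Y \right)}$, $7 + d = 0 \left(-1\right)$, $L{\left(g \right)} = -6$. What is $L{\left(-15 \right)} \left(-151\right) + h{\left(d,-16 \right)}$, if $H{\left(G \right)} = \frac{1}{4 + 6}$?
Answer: $\frac{8991}{10} \approx 899.1$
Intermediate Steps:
$H{\left(G \right)} = \frac{1}{10}$
$d = -7$ ($d = -7 + 0 \left(-1\right) = -7 + 0 = -7$)
$h{\left(y,Y \right)} = \frac{1}{10} + y$ ($h{\left(y,Y \right)} = y + \frac{1}{10} = \frac{1}{10} + y$)
$L{\left(-15 \right)} \left(-151\right) + h{\left(d,-16 \right)} = \left(-6\right) \left(-151\right) + \left(\frac{1}{10} - 7\right) = 906 - \frac{69}{10} = \frac{8991}{10}$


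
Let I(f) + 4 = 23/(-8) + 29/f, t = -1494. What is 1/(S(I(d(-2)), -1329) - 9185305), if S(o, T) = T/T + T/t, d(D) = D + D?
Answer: -498/4574280949 ≈ -1.0887e-7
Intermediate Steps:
d(D) = 2*D
I(f) = -55/8 + 29/f (I(f) = -4 + (23/(-8) + 29/f) = -4 + (23*(-⅛) + 29/f) = -4 + (-23/8 + 29/f) = -55/8 + 29/f)
S(o, T) = 1 - T/1494 (S(o, T) = T/T + T/(-1494) = 1 + T*(-1/1494) = 1 - T/1494)
1/(S(I(d(-2)), -1329) - 9185305) = 1/((1 - 1/1494*(-1329)) - 9185305) = 1/((1 + 443/498) - 9185305) = 1/(941/498 - 9185305) = 1/(-4574280949/498) = -498/4574280949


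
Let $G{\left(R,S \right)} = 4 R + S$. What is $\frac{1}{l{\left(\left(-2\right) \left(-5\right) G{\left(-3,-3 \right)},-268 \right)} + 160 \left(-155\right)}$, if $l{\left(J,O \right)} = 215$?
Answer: $- \frac{1}{24585} \approx -4.0675 \cdot 10^{-5}$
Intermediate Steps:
$G{\left(R,S \right)} = S + 4 R$
$\frac{1}{l{\left(\left(-2\right) \left(-5\right) G{\left(-3,-3 \right)},-268 \right)} + 160 \left(-155\right)} = \frac{1}{215 + 160 \left(-155\right)} = \frac{1}{215 - 24800} = \frac{1}{-24585} = - \frac{1}{24585}$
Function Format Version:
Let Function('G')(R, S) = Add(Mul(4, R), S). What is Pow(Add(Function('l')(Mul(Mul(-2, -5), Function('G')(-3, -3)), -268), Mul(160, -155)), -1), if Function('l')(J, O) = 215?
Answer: Rational(-1, 24585) ≈ -4.0675e-5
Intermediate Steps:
Function('G')(R, S) = Add(S, Mul(4, R))
Pow(Add(Function('l')(Mul(Mul(-2, -5), Function('G')(-3, -3)), -268), Mul(160, -155)), -1) = Pow(Add(215, Mul(160, -155)), -1) = Pow(Add(215, -24800), -1) = Pow(-24585, -1) = Rational(-1, 24585)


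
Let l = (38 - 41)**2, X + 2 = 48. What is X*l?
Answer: 414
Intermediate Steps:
X = 46 (X = -2 + 48 = 46)
l = 9 (l = (-3)**2 = 9)
X*l = 46*9 = 414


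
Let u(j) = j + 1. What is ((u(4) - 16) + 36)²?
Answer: 625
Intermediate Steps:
u(j) = 1 + j
((u(4) - 16) + 36)² = (((1 + 4) - 16) + 36)² = ((5 - 16) + 36)² = (-11 + 36)² = 25² = 625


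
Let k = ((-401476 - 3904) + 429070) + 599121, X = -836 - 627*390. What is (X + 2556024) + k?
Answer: 2933469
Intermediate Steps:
X = -245366 (X = -836 - 244530 = -245366)
k = 622811 (k = (-405380 + 429070) + 599121 = 23690 + 599121 = 622811)
(X + 2556024) + k = (-245366 + 2556024) + 622811 = 2310658 + 622811 = 2933469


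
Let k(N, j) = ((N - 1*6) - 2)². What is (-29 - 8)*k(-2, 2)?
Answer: -3700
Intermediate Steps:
k(N, j) = (-8 + N)² (k(N, j) = ((N - 6) - 2)² = ((-6 + N) - 2)² = (-8 + N)²)
(-29 - 8)*k(-2, 2) = (-29 - 8)*(-8 - 2)² = -37*(-10)² = -37*100 = -3700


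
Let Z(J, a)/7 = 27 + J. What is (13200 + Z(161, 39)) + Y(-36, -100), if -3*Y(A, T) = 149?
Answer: 43399/3 ≈ 14466.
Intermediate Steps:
Y(A, T) = -149/3 (Y(A, T) = -⅓*149 = -149/3)
Z(J, a) = 189 + 7*J (Z(J, a) = 7*(27 + J) = 189 + 7*J)
(13200 + Z(161, 39)) + Y(-36, -100) = (13200 + (189 + 7*161)) - 149/3 = (13200 + (189 + 1127)) - 149/3 = (13200 + 1316) - 149/3 = 14516 - 149/3 = 43399/3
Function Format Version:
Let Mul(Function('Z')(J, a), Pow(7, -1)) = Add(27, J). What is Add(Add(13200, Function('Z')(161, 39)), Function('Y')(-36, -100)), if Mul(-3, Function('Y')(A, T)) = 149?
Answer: Rational(43399, 3) ≈ 14466.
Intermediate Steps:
Function('Y')(A, T) = Rational(-149, 3) (Function('Y')(A, T) = Mul(Rational(-1, 3), 149) = Rational(-149, 3))
Function('Z')(J, a) = Add(189, Mul(7, J)) (Function('Z')(J, a) = Mul(7, Add(27, J)) = Add(189, Mul(7, J)))
Add(Add(13200, Function('Z')(161, 39)), Function('Y')(-36, -100)) = Add(Add(13200, Add(189, Mul(7, 161))), Rational(-149, 3)) = Add(Add(13200, Add(189, 1127)), Rational(-149, 3)) = Add(Add(13200, 1316), Rational(-149, 3)) = Add(14516, Rational(-149, 3)) = Rational(43399, 3)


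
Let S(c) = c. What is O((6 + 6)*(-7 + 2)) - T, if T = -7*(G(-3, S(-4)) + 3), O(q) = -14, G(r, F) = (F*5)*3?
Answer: -413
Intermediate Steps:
G(r, F) = 15*F (G(r, F) = (5*F)*3 = 15*F)
T = 399 (T = -7*(15*(-4) + 3) = -7*(-60 + 3) = -7*(-57) = 399)
O((6 + 6)*(-7 + 2)) - T = -14 - 1*399 = -14 - 399 = -413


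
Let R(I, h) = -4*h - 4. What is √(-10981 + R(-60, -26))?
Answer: 3*I*√1209 ≈ 104.31*I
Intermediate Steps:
R(I, h) = -4 - 4*h
√(-10981 + R(-60, -26)) = √(-10981 + (-4 - 4*(-26))) = √(-10981 + (-4 + 104)) = √(-10981 + 100) = √(-10881) = 3*I*√1209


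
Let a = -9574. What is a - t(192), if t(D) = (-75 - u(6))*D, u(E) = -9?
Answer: 3098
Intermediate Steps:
t(D) = -66*D (t(D) = (-75 - 1*(-9))*D = (-75 + 9)*D = -66*D)
a - t(192) = -9574 - (-66)*192 = -9574 - 1*(-12672) = -9574 + 12672 = 3098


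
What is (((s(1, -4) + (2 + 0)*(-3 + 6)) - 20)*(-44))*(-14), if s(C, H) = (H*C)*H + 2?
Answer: 2464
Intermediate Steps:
s(C, H) = 2 + C*H² (s(C, H) = (C*H)*H + 2 = C*H² + 2 = 2 + C*H²)
(((s(1, -4) + (2 + 0)*(-3 + 6)) - 20)*(-44))*(-14) = ((((2 + 1*(-4)²) + (2 + 0)*(-3 + 6)) - 20)*(-44))*(-14) = ((((2 + 1*16) + 2*3) - 20)*(-44))*(-14) = ((((2 + 16) + 6) - 20)*(-44))*(-14) = (((18 + 6) - 20)*(-44))*(-14) = ((24 - 20)*(-44))*(-14) = (4*(-44))*(-14) = -176*(-14) = 2464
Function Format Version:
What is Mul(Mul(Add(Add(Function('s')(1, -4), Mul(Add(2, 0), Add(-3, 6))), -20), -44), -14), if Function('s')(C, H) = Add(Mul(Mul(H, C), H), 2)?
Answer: 2464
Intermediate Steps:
Function('s')(C, H) = Add(2, Mul(C, Pow(H, 2))) (Function('s')(C, H) = Add(Mul(Mul(C, H), H), 2) = Add(Mul(C, Pow(H, 2)), 2) = Add(2, Mul(C, Pow(H, 2))))
Mul(Mul(Add(Add(Function('s')(1, -4), Mul(Add(2, 0), Add(-3, 6))), -20), -44), -14) = Mul(Mul(Add(Add(Add(2, Mul(1, Pow(-4, 2))), Mul(Add(2, 0), Add(-3, 6))), -20), -44), -14) = Mul(Mul(Add(Add(Add(2, Mul(1, 16)), Mul(2, 3)), -20), -44), -14) = Mul(Mul(Add(Add(Add(2, 16), 6), -20), -44), -14) = Mul(Mul(Add(Add(18, 6), -20), -44), -14) = Mul(Mul(Add(24, -20), -44), -14) = Mul(Mul(4, -44), -14) = Mul(-176, -14) = 2464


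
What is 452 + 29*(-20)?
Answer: -128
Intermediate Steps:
452 + 29*(-20) = 452 - 580 = -128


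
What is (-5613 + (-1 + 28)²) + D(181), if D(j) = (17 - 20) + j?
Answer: -4706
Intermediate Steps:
D(j) = -3 + j
(-5613 + (-1 + 28)²) + D(181) = (-5613 + (-1 + 28)²) + (-3 + 181) = (-5613 + 27²) + 178 = (-5613 + 729) + 178 = -4884 + 178 = -4706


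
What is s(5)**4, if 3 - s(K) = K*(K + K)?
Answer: 4879681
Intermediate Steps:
s(K) = 3 - 2*K**2 (s(K) = 3 - K*(K + K) = 3 - K*2*K = 3 - 2*K**2)
s(5)**4 = (3 - 2*5**2)**4 = (3 - 2*25)**4 = (3 - 50)**4 = (-47)**4 = 4879681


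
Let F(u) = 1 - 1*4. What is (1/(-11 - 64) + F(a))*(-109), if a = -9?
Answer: 24634/75 ≈ 328.45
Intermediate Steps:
F(u) = -3 (F(u) = 1 - 4 = -3)
(1/(-11 - 64) + F(a))*(-109) = (1/(-11 - 64) - 3)*(-109) = (1/(-75) - 3)*(-109) = (-1/75 - 3)*(-109) = -226/75*(-109) = 24634/75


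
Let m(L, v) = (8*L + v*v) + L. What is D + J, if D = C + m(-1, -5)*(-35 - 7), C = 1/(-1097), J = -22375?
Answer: -25282560/1097 ≈ -23047.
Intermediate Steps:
m(L, v) = v² + 9*L (m(L, v) = (8*L + v²) + L = (v² + 8*L) + L = v² + 9*L)
C = -1/1097 ≈ -0.00091158
D = -737185/1097 (D = -1/1097 + ((-5)² + 9*(-1))*(-35 - 7) = -1/1097 + (25 - 9)*(-42) = -1/1097 + 16*(-42) = -1/1097 - 672 = -737185/1097 ≈ -672.00)
D + J = -737185/1097 - 22375 = -25282560/1097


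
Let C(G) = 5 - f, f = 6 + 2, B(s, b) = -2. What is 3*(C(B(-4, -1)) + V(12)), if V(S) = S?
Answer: 27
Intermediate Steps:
f = 8
C(G) = -3 (C(G) = 5 - 1*8 = 5 - 8 = -3)
3*(C(B(-4, -1)) + V(12)) = 3*(-3 + 12) = 3*9 = 27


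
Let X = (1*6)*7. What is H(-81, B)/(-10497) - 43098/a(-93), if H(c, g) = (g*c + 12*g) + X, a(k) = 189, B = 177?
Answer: -50011043/220437 ≈ -226.87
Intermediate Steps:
X = 42 (X = 6*7 = 42)
H(c, g) = 42 + 12*g + c*g (H(c, g) = (g*c + 12*g) + 42 = (c*g + 12*g) + 42 = (12*g + c*g) + 42 = 42 + 12*g + c*g)
H(-81, B)/(-10497) - 43098/a(-93) = (42 + 12*177 - 81*177)/(-10497) - 43098/189 = (42 + 2124 - 14337)*(-1/10497) - 43098*1/189 = -12171*(-1/10497) - 14366/63 = 4057/3499 - 14366/63 = -50011043/220437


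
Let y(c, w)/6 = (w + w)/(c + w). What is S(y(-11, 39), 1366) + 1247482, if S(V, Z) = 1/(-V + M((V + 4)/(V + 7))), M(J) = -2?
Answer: 163420135/131 ≈ 1.2475e+6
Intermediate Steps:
y(c, w) = 12*w/(c + w) (y(c, w) = 6*((w + w)/(c + w)) = 6*((2*w)/(c + w)) = 6*(2*w/(c + w)) = 12*w/(c + w))
S(V, Z) = 1/(-2 - V) (S(V, Z) = 1/(-V - 2) = 1/(-2 - V))
S(y(-11, 39), 1366) + 1247482 = -1/(2 + 12*39/(-11 + 39)) + 1247482 = -1/(2 + 12*39/28) + 1247482 = -1/(2 + 12*39*(1/28)) + 1247482 = -1/(2 + 117/7) + 1247482 = -1/131/7 + 1247482 = -1*7/131 + 1247482 = -7/131 + 1247482 = 163420135/131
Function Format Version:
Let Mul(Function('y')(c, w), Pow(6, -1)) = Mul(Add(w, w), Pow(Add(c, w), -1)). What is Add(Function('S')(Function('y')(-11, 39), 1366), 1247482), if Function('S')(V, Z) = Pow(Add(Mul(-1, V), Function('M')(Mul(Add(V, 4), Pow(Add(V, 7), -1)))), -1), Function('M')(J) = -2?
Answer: Rational(163420135, 131) ≈ 1.2475e+6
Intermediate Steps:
Function('y')(c, w) = Mul(12, w, Pow(Add(c, w), -1)) (Function('y')(c, w) = Mul(6, Mul(Add(w, w), Pow(Add(c, w), -1))) = Mul(6, Mul(Mul(2, w), Pow(Add(c, w), -1))) = Mul(6, Mul(2, w, Pow(Add(c, w), -1))) = Mul(12, w, Pow(Add(c, w), -1)))
Function('S')(V, Z) = Pow(Add(-2, Mul(-1, V)), -1) (Function('S')(V, Z) = Pow(Add(Mul(-1, V), -2), -1) = Pow(Add(-2, Mul(-1, V)), -1))
Add(Function('S')(Function('y')(-11, 39), 1366), 1247482) = Add(Mul(-1, Pow(Add(2, Mul(12, 39, Pow(Add(-11, 39), -1))), -1)), 1247482) = Add(Mul(-1, Pow(Add(2, Mul(12, 39, Pow(28, -1))), -1)), 1247482) = Add(Mul(-1, Pow(Add(2, Mul(12, 39, Rational(1, 28))), -1)), 1247482) = Add(Mul(-1, Pow(Add(2, Rational(117, 7)), -1)), 1247482) = Add(Mul(-1, Pow(Rational(131, 7), -1)), 1247482) = Add(Mul(-1, Rational(7, 131)), 1247482) = Add(Rational(-7, 131), 1247482) = Rational(163420135, 131)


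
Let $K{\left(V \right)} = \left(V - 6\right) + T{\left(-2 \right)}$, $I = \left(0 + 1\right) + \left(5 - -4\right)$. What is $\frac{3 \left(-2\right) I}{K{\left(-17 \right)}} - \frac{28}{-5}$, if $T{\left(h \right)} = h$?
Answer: $8$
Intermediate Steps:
$I = 10$ ($I = 1 + \left(5 + 4\right) = 1 + 9 = 10$)
$K{\left(V \right)} = -8 + V$ ($K{\left(V \right)} = \left(V - 6\right) - 2 = \left(-6 + V\right) - 2 = -8 + V$)
$\frac{3 \left(-2\right) I}{K{\left(-17 \right)}} - \frac{28}{-5} = \frac{3 \left(-2\right) 10}{-8 - 17} - \frac{28}{-5} = \frac{\left(-6\right) 10}{-25} - - \frac{28}{5} = \left(-60\right) \left(- \frac{1}{25}\right) + \frac{28}{5} = \frac{12}{5} + \frac{28}{5} = 8$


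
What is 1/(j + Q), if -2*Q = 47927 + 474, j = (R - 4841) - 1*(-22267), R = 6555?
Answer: -2/439 ≈ -0.0045558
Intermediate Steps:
j = 23981 (j = (6555 - 4841) - 1*(-22267) = 1714 + 22267 = 23981)
Q = -48401/2 (Q = -(47927 + 474)/2 = -½*48401 = -48401/2 ≈ -24201.)
1/(j + Q) = 1/(23981 - 48401/2) = 1/(-439/2) = -2/439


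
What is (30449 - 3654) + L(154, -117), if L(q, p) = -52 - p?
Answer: 26860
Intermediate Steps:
(30449 - 3654) + L(154, -117) = (30449 - 3654) + (-52 - 1*(-117)) = 26795 + (-52 + 117) = 26795 + 65 = 26860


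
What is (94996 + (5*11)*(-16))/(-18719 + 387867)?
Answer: 759/2977 ≈ 0.25495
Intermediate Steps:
(94996 + (5*11)*(-16))/(-18719 + 387867) = (94996 + 55*(-16))/369148 = (94996 - 880)*(1/369148) = 94116*(1/369148) = 759/2977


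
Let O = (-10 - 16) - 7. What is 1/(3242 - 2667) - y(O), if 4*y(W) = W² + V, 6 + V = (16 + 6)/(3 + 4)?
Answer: -4371697/16100 ≈ -271.53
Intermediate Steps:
O = -33 (O = -26 - 7 = -33)
V = -20/7 (V = -6 + (16 + 6)/(3 + 4) = -6 + 22/7 = -20/7 ≈ -2.8571)
y(W) = -5/7 + W²/4 (y(W) = (W² - 20/7)/4 = (-20/7 + W²)/4 = -5/7 + W²/4)
1/(3242 - 2667) - y(O) = 1/(3242 - 2667) - (-5/7 + (¼)*(-33)²) = 1/575 - (-5/7 + (¼)*1089) = 1/575 - (-5/7 + 1089/4) = 1/575 - 1*7603/28 = 1/575 - 7603/28 = -4371697/16100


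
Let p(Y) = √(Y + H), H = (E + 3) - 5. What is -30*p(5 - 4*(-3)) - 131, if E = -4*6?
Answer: -131 - 90*I ≈ -131.0 - 90.0*I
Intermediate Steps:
E = -24
H = -26 (H = (-24 + 3) - 5 = -21 - 5 = -26)
p(Y) = √(-26 + Y) (p(Y) = √(Y - 26) = √(-26 + Y))
-30*p(5 - 4*(-3)) - 131 = -30*√(-26 + (5 - 4*(-3))) - 131 = -30*√(-26 + (5 + 12)) - 131 = -30*√(-26 + 17) - 131 = -90*I - 131 = -131 - 90*I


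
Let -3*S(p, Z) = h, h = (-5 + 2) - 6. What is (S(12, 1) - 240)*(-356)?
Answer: 84372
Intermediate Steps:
h = -9 (h = -3 - 6 = -9)
S(p, Z) = 3 (S(p, Z) = -⅓*(-9) = 3)
(S(12, 1) - 240)*(-356) = (3 - 240)*(-356) = -237*(-356) = 84372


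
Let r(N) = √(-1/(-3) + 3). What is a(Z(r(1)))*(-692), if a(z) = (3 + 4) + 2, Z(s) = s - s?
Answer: -6228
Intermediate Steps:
r(N) = √30/3 (r(N) = √(-1*(-⅓) + 3) = √(⅓ + 3) = √(10/3) = √30/3)
Z(s) = 0
a(z) = 9 (a(z) = 7 + 2 = 9)
a(Z(r(1)))*(-692) = 9*(-692) = -6228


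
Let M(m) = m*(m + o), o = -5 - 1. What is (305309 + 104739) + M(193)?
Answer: 446139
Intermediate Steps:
o = -6
M(m) = m*(-6 + m) (M(m) = m*(m - 6) = m*(-6 + m))
(305309 + 104739) + M(193) = (305309 + 104739) + 193*(-6 + 193) = 410048 + 193*187 = 410048 + 36091 = 446139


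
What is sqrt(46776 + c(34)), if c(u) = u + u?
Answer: 14*sqrt(239) ≈ 216.43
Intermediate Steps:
c(u) = 2*u
sqrt(46776 + c(34)) = sqrt(46776 + 2*34) = sqrt(46776 + 68) = sqrt(46844) = 14*sqrt(239)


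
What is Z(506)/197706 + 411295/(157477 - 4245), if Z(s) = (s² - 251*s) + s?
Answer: 50582274811/15147442896 ≈ 3.3393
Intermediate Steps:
Z(s) = s² - 250*s
Z(506)/197706 + 411295/(157477 - 4245) = (506*(-250 + 506))/197706 + 411295/(157477 - 4245) = (506*256)*(1/197706) + 411295/153232 = 129536*(1/197706) + 411295*(1/153232) = 64768/98853 + 411295/153232 = 50582274811/15147442896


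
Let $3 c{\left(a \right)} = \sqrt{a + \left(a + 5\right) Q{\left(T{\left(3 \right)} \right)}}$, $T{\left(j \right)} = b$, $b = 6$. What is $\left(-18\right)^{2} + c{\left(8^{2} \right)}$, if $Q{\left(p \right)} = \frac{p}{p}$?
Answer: $324 + \frac{\sqrt{133}}{3} \approx 327.84$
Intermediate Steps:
$T{\left(j \right)} = 6$
$Q{\left(p \right)} = 1$
$c{\left(a \right)} = \frac{\sqrt{5 + 2 a}}{3}$ ($c{\left(a \right)} = \frac{\sqrt{a + \left(a + 5\right) 1}}{3} = \frac{\sqrt{a + \left(5 + a\right) 1}}{3} = \frac{\sqrt{a + \left(5 + a\right)}}{3} = \frac{\sqrt{5 + 2 a}}{3}$)
$\left(-18\right)^{2} + c{\left(8^{2} \right)} = \left(-18\right)^{2} + \frac{\sqrt{5 + 2 \cdot 8^{2}}}{3} = 324 + \frac{\sqrt{5 + 2 \cdot 64}}{3} = 324 + \frac{\sqrt{5 + 128}}{3} = 324 + \frac{\sqrt{133}}{3}$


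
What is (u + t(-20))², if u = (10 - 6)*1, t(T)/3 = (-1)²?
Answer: 49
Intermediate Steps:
t(T) = 3 (t(T) = 3*(-1)² = 3*1 = 3)
u = 4 (u = 4*1 = 4)
(u + t(-20))² = (4 + 3)² = 7² = 49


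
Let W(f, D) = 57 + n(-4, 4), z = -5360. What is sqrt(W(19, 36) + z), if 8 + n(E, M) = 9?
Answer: I*sqrt(5302) ≈ 72.815*I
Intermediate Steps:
n(E, M) = 1 (n(E, M) = -8 + 9 = 1)
W(f, D) = 58 (W(f, D) = 57 + 1 = 58)
sqrt(W(19, 36) + z) = sqrt(58 - 5360) = sqrt(-5302) = I*sqrt(5302)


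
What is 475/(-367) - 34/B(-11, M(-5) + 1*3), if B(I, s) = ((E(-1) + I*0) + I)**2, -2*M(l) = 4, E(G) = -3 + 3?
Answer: -69953/44407 ≈ -1.5753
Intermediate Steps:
E(G) = 0
M(l) = -2 (M(l) = -1/2*4 = -2)
B(I, s) = I**2 (B(I, s) = ((0 + I*0) + I)**2 = ((0 + 0) + I)**2 = (0 + I)**2 = I**2)
475/(-367) - 34/B(-11, M(-5) + 1*3) = 475/(-367) - 34/((-11)**2) = 475*(-1/367) - 34/121 = -475/367 - 34*1/121 = -475/367 - 34/121 = -69953/44407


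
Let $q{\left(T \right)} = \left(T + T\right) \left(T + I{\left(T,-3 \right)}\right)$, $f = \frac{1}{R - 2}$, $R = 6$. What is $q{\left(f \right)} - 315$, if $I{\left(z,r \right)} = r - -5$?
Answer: $- \frac{2511}{8} \approx -313.88$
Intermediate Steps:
$I{\left(z,r \right)} = 5 + r$ ($I{\left(z,r \right)} = r + 5 = 5 + r$)
$f = \frac{1}{4}$ ($f = \frac{1}{6 - 2} = \frac{1}{4} \approx 0.25$)
$q{\left(T \right)} = 2 T \left(2 + T\right)$ ($q{\left(T \right)} = \left(T + T\right) \left(T + \left(5 - 3\right)\right) = 2 T \left(T + 2\right) = 2 T \left(2 + T\right)$)
$q{\left(f \right)} - 315 = 2 \cdot \frac{1}{4} \left(2 + \frac{1}{4}\right) - 315 = 2 \cdot \frac{1}{4} \cdot \frac{9}{4} - 315 = \frac{9}{8} - 315 = - \frac{2511}{8}$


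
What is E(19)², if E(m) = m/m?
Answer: 1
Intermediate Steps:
E(m) = 1
E(19)² = 1² = 1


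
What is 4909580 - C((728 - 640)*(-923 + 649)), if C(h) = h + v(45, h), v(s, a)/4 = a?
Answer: 5030140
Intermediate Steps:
v(s, a) = 4*a
C(h) = 5*h (C(h) = h + 4*h = 5*h)
4909580 - C((728 - 640)*(-923 + 649)) = 4909580 - 5*(728 - 640)*(-923 + 649) = 4909580 - 5*88*(-274) = 4909580 - 5*(-24112) = 4909580 - 1*(-120560) = 4909580 + 120560 = 5030140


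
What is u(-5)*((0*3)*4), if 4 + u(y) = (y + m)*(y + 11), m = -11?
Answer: 0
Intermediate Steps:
u(y) = -4 + (-11 + y)*(11 + y) (u(y) = -4 + (y - 11)*(y + 11) = -4 + (-11 + y)*(11 + y))
u(-5)*((0*3)*4) = (-125 + (-5)²)*((0*3)*4) = (-125 + 25)*(0*4) = -100*0 = 0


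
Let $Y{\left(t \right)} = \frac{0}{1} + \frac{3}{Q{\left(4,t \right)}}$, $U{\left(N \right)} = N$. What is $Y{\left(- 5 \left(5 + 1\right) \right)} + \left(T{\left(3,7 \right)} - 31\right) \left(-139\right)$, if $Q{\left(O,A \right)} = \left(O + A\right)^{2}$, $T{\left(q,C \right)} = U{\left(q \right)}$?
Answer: $\frac{2630995}{676} \approx 3892.0$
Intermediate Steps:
$T{\left(q,C \right)} = q$
$Q{\left(O,A \right)} = \left(A + O\right)^{2}$
$Y{\left(t \right)} = \frac{3}{\left(4 + t\right)^{2}}$ ($Y{\left(t \right)} = \frac{0}{1} + \frac{3}{\left(t + 4\right)^{2}} = 0 \cdot 1 + \frac{3}{\left(4 + t\right)^{2}} = 0 + \frac{3}{\left(4 + t\right)^{2}} = \frac{3}{\left(4 + t\right)^{2}}$)
$Y{\left(- 5 \left(5 + 1\right) \right)} + \left(T{\left(3,7 \right)} - 31\right) \left(-139\right) = \frac{3}{\left(4 - 5 \left(5 + 1\right)\right)^{2}} + \left(3 - 31\right) \left(-139\right) = \frac{3}{\left(4 - 30\right)^{2}} + \left(3 - 31\right) \left(-139\right) = \frac{3}{\left(4 - 30\right)^{2}} - -3892 = \frac{3}{676} + 3892 = \frac{2630995}{676}$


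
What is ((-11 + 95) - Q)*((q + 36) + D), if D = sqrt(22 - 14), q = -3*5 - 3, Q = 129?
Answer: -810 - 90*sqrt(2) ≈ -937.28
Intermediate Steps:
q = -18 (q = -15 - 3 = -18)
D = 2*sqrt(2) (D = sqrt(8) = 2*sqrt(2) ≈ 2.8284)
((-11 + 95) - Q)*((q + 36) + D) = ((-11 + 95) - 1*129)*((-18 + 36) + 2*sqrt(2)) = (84 - 129)*(18 + 2*sqrt(2)) = -45*(18 + 2*sqrt(2)) = -810 - 90*sqrt(2)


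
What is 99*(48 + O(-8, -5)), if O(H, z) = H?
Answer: 3960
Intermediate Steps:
99*(48 + O(-8, -5)) = 99*(48 - 8) = 99*40 = 3960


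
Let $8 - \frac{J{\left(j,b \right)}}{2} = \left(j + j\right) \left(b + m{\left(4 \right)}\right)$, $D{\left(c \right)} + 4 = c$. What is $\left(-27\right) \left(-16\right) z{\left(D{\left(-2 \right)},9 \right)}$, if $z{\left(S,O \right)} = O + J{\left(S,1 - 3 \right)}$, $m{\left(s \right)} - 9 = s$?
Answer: $124848$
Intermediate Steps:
$m{\left(s \right)} = 9 + s$
$D{\left(c \right)} = -4 + c$
$J{\left(j,b \right)} = 16 - 4 j \left(13 + b\right)$ ($J{\left(j,b \right)} = 16 - 2 \left(j + j\right) \left(b + \left(9 + 4\right)\right) = 16 - 2 \cdot 2 j \left(b + 13\right) = 16 - 2 \cdot 2 j \left(13 + b\right) = 16 - 4 j \left(13 + b\right)$)
$z{\left(S,O \right)} = 16 + O - 44 S$ ($z{\left(S,O \right)} = O - \left(-16 + 52 S + 4 \left(1 - 3\right) S\right) = O - \left(-16 + 44 S\right) = 16 + O - 44 S$)
$\left(-27\right) \left(-16\right) z{\left(D{\left(-2 \right)},9 \right)} = \left(-27\right) \left(-16\right) \left(16 + 9 - 44 \left(-4 - 2\right)\right) = 432 \left(16 + 9 - -264\right) = 432 \left(16 + 9 + 264\right) = 432 \cdot 289 = 124848$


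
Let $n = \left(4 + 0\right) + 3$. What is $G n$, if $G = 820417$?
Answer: $5742919$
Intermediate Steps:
$n = 7$ ($n = 4 + 3 = 7$)
$G n = 820417 \cdot 7 = 5742919$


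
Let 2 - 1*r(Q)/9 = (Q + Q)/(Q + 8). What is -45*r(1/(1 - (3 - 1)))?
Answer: -6480/7 ≈ -925.71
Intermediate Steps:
r(Q) = 18 - 18*Q/(8 + Q) (r(Q) = 18 - 9*(Q + Q)/(Q + 8) = 18 - 9*2*Q/(8 + Q) = 18 - 18*Q/(8 + Q))
-45*r(1/(1 - (3 - 1))) = -6480/(8 + 1/(1 - (3 - 1))) = -6480/(8 + 1/(1 - 1*2)) = -6480/(8 + 1/(1 - 2)) = -6480/(8 + 1/(-1)) = -6480/(8 - 1) = -6480/7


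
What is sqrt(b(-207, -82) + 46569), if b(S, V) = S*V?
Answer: sqrt(63543) ≈ 252.08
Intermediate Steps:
sqrt(b(-207, -82) + 46569) = sqrt(-207*(-82) + 46569) = sqrt(16974 + 46569) = sqrt(63543)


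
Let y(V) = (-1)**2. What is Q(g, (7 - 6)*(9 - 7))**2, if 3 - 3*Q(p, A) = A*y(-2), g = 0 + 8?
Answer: 1/9 ≈ 0.11111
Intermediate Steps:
y(V) = 1
g = 8
Q(p, A) = 1 - A/3
Q(g, (7 - 6)*(9 - 7))**2 = (1 - (7 - 6)*(9 - 7)/3)**2 = (1 - 2/3)**2 = (1/3)**2 = 1/9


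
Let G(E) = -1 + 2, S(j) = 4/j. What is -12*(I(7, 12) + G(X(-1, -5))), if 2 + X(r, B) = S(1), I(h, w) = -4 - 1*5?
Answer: 96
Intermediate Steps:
I(h, w) = -9 (I(h, w) = -4 - 5 = -9)
X(r, B) = 2 (X(r, B) = -2 + 4/1 = -2 + 4*1 = -2 + 4 = 2)
G(E) = 1
-12*(I(7, 12) + G(X(-1, -5))) = -12*(-9 + 1) = -12*(-8) = 96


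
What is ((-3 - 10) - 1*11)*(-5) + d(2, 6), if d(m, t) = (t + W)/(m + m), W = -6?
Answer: 120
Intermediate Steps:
d(m, t) = (-6 + t)/(2*m) (d(m, t) = (t - 6)/(m + m) = (-6 + t)/((2*m)) = (-6 + t)*(1/(2*m)) = (-6 + t)/(2*m))
((-3 - 10) - 1*11)*(-5) + d(2, 6) = ((-3 - 10) - 1*11)*(-5) + (½)*(-6 + 6)/2 = (-13 - 11)*(-5) + (½)*(½)*0 = -24*(-5) + 0 = 120 + 0 = 120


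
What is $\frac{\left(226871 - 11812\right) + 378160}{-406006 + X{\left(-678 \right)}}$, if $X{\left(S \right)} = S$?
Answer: $- \frac{593219}{406684} \approx -1.4587$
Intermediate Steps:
$\frac{\left(226871 - 11812\right) + 378160}{-406006 + X{\left(-678 \right)}} = \frac{\left(226871 - 11812\right) + 378160}{-406006 - 678} = \frac{\left(226871 - 11812\right) + 378160}{-406684} = \left(215059 + 378160\right) \left(- \frac{1}{406684}\right) = 593219 \left(- \frac{1}{406684}\right) = - \frac{593219}{406684}$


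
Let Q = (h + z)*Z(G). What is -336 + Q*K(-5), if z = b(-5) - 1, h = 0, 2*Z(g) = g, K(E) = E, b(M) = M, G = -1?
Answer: -351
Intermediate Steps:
Z(g) = g/2
z = -6 (z = -5 - 1 = -6)
Q = 3 (Q = (0 - 6)*((½)*(-1)) = -6*(-½) = 3)
-336 + Q*K(-5) = -336 + 3*(-5) = -336 - 15 = -351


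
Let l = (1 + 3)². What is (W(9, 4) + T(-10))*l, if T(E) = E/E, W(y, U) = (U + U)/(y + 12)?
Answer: 464/21 ≈ 22.095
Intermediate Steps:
W(y, U) = 2*U/(12 + y) (W(y, U) = (2*U)/(12 + y) = 2*U/(12 + y))
T(E) = 1
l = 16 (l = 4² = 16)
(W(9, 4) + T(-10))*l = (2*4/(12 + 9) + 1)*16 = (2*4/21 + 1)*16 = (2*4*(1/21) + 1)*16 = (8/21 + 1)*16 = (29/21)*16 = 464/21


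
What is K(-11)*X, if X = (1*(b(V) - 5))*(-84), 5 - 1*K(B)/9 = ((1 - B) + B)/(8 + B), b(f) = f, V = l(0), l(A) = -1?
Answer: 24192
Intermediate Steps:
V = -1
K(B) = 45 - 9/(8 + B) (K(B) = 45 - 9*((1 - B) + B)/(8 + B) = 45 - 9/(8 + B))
X = 504 (X = (1*(-1 - 5))*(-84) = (1*(-6))*(-84) = -6*(-84) = 504)
K(-11)*X = (9*(39 + 5*(-11))/(8 - 11))*504 = (9*(39 - 55)/(-3))*504 = (9*(-⅓)*(-16))*504 = 48*504 = 24192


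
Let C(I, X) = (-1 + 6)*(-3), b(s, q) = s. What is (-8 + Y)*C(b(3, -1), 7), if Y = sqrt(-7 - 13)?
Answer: 120 - 30*I*sqrt(5) ≈ 120.0 - 67.082*I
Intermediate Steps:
C(I, X) = -15 (C(I, X) = 5*(-3) = -15)
Y = 2*I*sqrt(5) (Y = sqrt(-20) = 2*I*sqrt(5) ≈ 4.4721*I)
(-8 + Y)*C(b(3, -1), 7) = (-8 + 2*I*sqrt(5))*(-15) = 120 - 30*I*sqrt(5)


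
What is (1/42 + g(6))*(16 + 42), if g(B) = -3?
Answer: -3625/21 ≈ -172.62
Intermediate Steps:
(1/42 + g(6))*(16 + 42) = (1/42 - 3)*(16 + 42) = (1/42 - 3)*58 = -125/42*58 = -3625/21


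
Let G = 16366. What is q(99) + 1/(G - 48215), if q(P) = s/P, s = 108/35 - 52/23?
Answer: 21068041/2538206055 ≈ 0.0083004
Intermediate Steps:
s = 664/805 (s = 108*(1/35) - 52*1/23 = 108/35 - 52/23 = 664/805 ≈ 0.82484)
q(P) = 664/(805*P)
q(99) + 1/(G - 48215) = (664/805)/99 + 1/(16366 - 48215) = (664/805)*(1/99) + 1/(-31849) = 664/79695 - 1/31849 = 21068041/2538206055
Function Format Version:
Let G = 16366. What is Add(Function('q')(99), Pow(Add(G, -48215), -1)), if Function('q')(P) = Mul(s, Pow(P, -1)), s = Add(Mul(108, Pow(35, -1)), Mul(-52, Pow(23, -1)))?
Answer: Rational(21068041, 2538206055) ≈ 0.0083004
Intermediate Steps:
s = Rational(664, 805) (s = Add(Mul(108, Rational(1, 35)), Mul(-52, Rational(1, 23))) = Add(Rational(108, 35), Rational(-52, 23)) = Rational(664, 805) ≈ 0.82484)
Function('q')(P) = Mul(Rational(664, 805), Pow(P, -1))
Add(Function('q')(99), Pow(Add(G, -48215), -1)) = Add(Mul(Rational(664, 805), Pow(99, -1)), Pow(Add(16366, -48215), -1)) = Add(Mul(Rational(664, 805), Rational(1, 99)), Pow(-31849, -1)) = Add(Rational(664, 79695), Rational(-1, 31849)) = Rational(21068041, 2538206055)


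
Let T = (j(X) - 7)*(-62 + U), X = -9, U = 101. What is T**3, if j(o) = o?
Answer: -242970624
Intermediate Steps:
T = -624 (T = (-9 - 7)*(-62 + 101) = -16*39 = -624)
T**3 = (-624)**3 = -242970624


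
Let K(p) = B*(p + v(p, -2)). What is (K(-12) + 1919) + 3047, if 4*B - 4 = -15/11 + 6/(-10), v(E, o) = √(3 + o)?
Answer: 24802/5 ≈ 4960.4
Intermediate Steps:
B = 28/55 (B = 1 + (-15/11 + 6/(-10))/4 = 1 + (-15*1/11 + 6*(-⅒))/4 = 1 + (-15/11 - ⅗)/4 = 1 + (¼)*(-108/55) = 1 - 27/55 = 28/55 ≈ 0.50909)
K(p) = 28/55 + 28*p/55 (K(p) = 28*(p + √(3 - 2))/55 = 28*(p + √1)/55 = 28*(p + 1)/55 = 28*(1 + p)/55 = 28/55 + 28*p/55)
(K(-12) + 1919) + 3047 = ((28/55 + (28/55)*(-12)) + 1919) + 3047 = ((28/55 - 336/55) + 1919) + 3047 = (-28/5 + 1919) + 3047 = 9567/5 + 3047 = 24802/5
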